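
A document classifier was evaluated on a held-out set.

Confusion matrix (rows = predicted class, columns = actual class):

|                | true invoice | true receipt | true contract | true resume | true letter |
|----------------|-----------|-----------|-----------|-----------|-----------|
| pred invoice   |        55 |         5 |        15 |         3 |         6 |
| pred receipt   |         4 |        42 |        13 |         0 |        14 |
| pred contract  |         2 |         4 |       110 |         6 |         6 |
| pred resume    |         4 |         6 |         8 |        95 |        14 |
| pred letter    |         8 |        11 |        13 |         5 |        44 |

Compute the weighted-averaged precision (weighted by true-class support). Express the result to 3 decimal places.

Per-class precision (TP/(TP+FP)):
  invoice: TP=55, FP=5+15+3+6=29 → 55/84 = 0.6548
  receipt: TP=42, FP=4+13+0+14=31 → 42/73 = 0.5753
  contract: TP=110, FP=2+4+6+6=18 → 110/128 = 0.8594
  resume: TP=95, FP=4+6+8+14=32 → 95/127 = 0.7480
  letter: TP=44, FP=8+11+13+5=37 → 44/81 = 0.5432
Weighted-precision = Σ (supportᵢ/N)·precisionᵢ with N=493: (73/493)·0.6548 + (68/493)·0.5753 + (159/493)·0.8594 + (109/493)·0.7480 + (84/493)·0.5432 = 0.711

0.711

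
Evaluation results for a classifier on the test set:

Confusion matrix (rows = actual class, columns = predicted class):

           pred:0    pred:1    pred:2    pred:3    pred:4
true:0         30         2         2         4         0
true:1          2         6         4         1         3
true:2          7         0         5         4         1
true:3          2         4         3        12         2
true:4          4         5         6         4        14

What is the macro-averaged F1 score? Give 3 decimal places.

0.477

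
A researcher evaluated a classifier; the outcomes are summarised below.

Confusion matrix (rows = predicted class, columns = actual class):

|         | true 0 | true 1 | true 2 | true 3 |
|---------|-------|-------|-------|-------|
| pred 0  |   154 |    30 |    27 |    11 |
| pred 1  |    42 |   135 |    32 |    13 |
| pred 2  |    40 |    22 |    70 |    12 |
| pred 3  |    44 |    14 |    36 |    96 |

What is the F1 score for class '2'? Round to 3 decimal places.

0.453

Treat '2' as positive and all other classes as negative.
F1 score = 2·TP/(2·TP+FP+FN).
2: TP=70, FP=40+22+12=74, FN=27+32+36=95 → 140/309 = 0.4531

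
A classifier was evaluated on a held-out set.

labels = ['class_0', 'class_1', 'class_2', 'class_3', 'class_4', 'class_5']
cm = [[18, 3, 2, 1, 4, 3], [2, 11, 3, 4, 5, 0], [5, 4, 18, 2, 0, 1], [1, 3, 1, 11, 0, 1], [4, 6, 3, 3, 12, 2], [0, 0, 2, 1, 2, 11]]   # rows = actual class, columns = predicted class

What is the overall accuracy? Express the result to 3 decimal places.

Accuracy = trace / total = (18+11+18+11+12+11=81) / 149 = 81/149 = 0.544

0.544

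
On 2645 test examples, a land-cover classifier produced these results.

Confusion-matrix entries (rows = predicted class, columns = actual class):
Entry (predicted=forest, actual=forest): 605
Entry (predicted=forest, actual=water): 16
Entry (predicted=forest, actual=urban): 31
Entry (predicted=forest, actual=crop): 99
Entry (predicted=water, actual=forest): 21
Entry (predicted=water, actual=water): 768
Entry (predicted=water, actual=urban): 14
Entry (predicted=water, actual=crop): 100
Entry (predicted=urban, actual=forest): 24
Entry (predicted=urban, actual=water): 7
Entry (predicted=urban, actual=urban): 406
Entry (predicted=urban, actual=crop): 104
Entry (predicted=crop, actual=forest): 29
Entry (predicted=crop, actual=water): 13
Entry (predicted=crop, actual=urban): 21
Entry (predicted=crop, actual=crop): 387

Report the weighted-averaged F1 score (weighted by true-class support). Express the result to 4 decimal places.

Per-class F1 score (2·TP/(2·TP+FP+FN)):
  forest: TP=605, FP=16+31+99=146, FN=21+24+29=74 → 1210/1430 = 0.84615
  water: TP=768, FP=21+14+100=135, FN=16+7+13=36 → 1536/1707 = 0.89982
  urban: TP=406, FP=24+7+104=135, FN=31+14+21=66 → 812/1013 = 0.80158
  crop: TP=387, FP=29+13+21=63, FN=99+100+104=303 → 774/1140 = 0.67895
Weighted-F1 score = Σ (supportᵢ/N)·F1 scoreᵢ with N=2645: (679/2645)·0.84615 + (804/2645)·0.89982 + (472/2645)·0.80158 + (690/2645)·0.67895 = 0.8109

0.8109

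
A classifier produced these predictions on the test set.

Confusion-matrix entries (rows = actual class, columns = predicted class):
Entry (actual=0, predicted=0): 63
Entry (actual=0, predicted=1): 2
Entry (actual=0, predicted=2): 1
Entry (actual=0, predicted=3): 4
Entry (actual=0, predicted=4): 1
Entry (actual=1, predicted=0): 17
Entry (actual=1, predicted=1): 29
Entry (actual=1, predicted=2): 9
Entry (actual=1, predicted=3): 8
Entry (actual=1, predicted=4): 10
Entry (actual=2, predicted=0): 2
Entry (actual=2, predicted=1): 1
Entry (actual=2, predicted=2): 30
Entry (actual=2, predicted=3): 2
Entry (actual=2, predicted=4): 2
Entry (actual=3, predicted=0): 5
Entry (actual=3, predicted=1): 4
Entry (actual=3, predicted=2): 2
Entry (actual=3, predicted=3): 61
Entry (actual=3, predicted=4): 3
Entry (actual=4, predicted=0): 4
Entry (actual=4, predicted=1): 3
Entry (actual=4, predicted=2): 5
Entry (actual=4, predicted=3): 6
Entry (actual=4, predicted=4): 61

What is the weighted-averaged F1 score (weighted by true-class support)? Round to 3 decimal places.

0.716

Per-class F1 score (2·TP/(2·TP+FP+FN)):
  0: TP=63, FP=17+2+5+4=28, FN=2+1+4+1=8 → 126/162 = 0.7778
  1: TP=29, FP=2+1+4+3=10, FN=17+9+8+10=44 → 58/112 = 0.5179
  2: TP=30, FP=1+9+2+5=17, FN=2+1+2+2=7 → 60/84 = 0.7143
  3: TP=61, FP=4+8+2+6=20, FN=5+4+2+3=14 → 122/156 = 0.7821
  4: TP=61, FP=1+10+2+3=16, FN=4+3+5+6=18 → 122/156 = 0.7821
Weighted-F1 score = Σ (supportᵢ/N)·F1 scoreᵢ with N=335: (71/335)·0.7778 + (73/335)·0.5179 + (37/335)·0.7143 + (75/335)·0.7821 + (79/335)·0.7821 = 0.716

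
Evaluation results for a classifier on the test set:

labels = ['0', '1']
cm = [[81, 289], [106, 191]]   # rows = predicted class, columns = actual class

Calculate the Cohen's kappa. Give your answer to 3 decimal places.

-0.130

Observed agreement pₒ = trace/N = 272/667 = 0.4078
Expected agreement pₑ = Σ (rowᵢ·colᵢ)/N² = (187·370 + 480·297)/667² = 0.4760
κ = (pₒ − pₑ)/(1 − pₑ) = (0.4078 − 0.4760)/(1 − 0.4760) = -0.130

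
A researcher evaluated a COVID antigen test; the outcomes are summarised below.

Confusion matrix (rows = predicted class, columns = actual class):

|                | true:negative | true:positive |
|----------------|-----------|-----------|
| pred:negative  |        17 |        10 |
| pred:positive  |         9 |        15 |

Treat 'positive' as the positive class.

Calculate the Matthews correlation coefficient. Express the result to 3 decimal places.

0.254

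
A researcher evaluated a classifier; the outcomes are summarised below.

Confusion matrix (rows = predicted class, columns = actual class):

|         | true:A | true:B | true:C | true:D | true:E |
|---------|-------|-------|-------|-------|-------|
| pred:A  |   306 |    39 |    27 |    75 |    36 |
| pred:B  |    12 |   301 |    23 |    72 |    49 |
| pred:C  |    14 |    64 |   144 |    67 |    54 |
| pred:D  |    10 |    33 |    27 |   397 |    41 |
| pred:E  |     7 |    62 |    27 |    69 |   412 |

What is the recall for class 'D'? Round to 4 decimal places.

0.5838

Take TP from the diagonal, FP from the rest of the 'D' prediction marginal, FN from the rest of the 'D' actual marginal.
recall = TP/(TP+FN).
D: TP=397, FN=75+72+67+69=283 → 397/680 = 0.58382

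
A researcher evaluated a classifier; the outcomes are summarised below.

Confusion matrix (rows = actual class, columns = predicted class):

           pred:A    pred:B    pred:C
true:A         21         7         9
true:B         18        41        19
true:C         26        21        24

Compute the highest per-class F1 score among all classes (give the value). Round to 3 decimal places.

0.558

Per-class F1 score (2·TP/(2·TP+FP+FN)):
  A: TP=21, FP=18+26=44, FN=7+9=16 → 42/102 = 0.4118
  B: TP=41, FP=7+21=28, FN=18+19=37 → 82/147 = 0.5578
  C: TP=24, FP=9+19=28, FN=26+21=47 → 48/123 = 0.3902
Highest is class 'B' with F1 score = 0.558.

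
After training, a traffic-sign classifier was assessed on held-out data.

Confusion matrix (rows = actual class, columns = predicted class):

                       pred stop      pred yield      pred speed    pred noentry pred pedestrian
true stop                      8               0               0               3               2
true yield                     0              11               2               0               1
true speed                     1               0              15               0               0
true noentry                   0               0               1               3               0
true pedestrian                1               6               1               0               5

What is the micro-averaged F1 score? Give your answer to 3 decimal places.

0.700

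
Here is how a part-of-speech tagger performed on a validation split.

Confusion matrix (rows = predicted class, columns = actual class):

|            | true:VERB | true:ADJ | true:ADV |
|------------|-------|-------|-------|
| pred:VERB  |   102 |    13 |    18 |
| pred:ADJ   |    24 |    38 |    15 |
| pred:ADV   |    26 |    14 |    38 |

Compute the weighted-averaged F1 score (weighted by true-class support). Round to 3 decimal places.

Per-class F1 score (2·TP/(2·TP+FP+FN)):
  VERB: TP=102, FP=13+18=31, FN=24+26=50 → 204/285 = 0.7158
  ADJ: TP=38, FP=24+15=39, FN=13+14=27 → 76/142 = 0.5352
  ADV: TP=38, FP=26+14=40, FN=18+15=33 → 76/149 = 0.5101
Weighted-F1 score = Σ (supportᵢ/N)·F1 scoreᵢ with N=288: (152/288)·0.7158 + (65/288)·0.5352 + (71/288)·0.5101 = 0.624

0.624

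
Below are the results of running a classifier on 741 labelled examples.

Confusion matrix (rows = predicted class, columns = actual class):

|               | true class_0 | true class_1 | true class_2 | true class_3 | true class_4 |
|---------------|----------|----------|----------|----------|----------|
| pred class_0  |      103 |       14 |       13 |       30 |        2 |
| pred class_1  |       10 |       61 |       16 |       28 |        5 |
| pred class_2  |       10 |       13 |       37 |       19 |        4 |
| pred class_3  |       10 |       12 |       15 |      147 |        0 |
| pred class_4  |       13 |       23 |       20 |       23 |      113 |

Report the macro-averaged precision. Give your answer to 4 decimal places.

Per-class precision (TP/(TP+FP)):
  class_0: TP=103, FP=14+13+30+2=59 → 103/162 = 0.63580
  class_1: TP=61, FP=10+16+28+5=59 → 61/120 = 0.50833
  class_2: TP=37, FP=10+13+19+4=46 → 37/83 = 0.44578
  class_3: TP=147, FP=10+12+15+0=37 → 147/184 = 0.79891
  class_4: TP=113, FP=13+23+20+23=79 → 113/192 = 0.58854
Macro-precision = mean = (0.63580 + 0.50833 + 0.44578 + 0.79891 + 0.58854) / 5 = 0.5955

0.5955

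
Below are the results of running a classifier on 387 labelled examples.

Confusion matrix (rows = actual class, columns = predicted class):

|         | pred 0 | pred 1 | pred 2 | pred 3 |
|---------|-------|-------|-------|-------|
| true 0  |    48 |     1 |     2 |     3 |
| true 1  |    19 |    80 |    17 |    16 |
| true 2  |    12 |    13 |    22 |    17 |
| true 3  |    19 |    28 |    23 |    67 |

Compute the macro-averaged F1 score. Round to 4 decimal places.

Per-class F1 score (2·TP/(2·TP+FP+FN)):
  0: TP=48, FP=19+12+19=50, FN=1+2+3=6 → 96/152 = 0.63158
  1: TP=80, FP=1+13+28=42, FN=19+17+16=52 → 160/254 = 0.62992
  2: TP=22, FP=2+17+23=42, FN=12+13+17=42 → 44/128 = 0.34375
  3: TP=67, FP=3+16+17=36, FN=19+28+23=70 → 134/240 = 0.55833
Macro-F1 score = mean = (0.63158 + 0.62992 + 0.34375 + 0.55833) / 4 = 0.5409

0.5409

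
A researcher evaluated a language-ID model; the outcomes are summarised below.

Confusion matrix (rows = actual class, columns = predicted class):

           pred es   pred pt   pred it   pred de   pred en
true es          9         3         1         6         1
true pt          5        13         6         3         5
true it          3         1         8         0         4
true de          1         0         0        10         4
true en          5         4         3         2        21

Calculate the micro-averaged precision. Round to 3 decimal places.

0.517

Micro-averaging pools counts across classes: ΣTP=61, ΣFP=57, ΣFN=57.
Micro-precision = TP/(TP+FP) on pooled counts = 0.517 (equals overall accuracy in single-label multiclass).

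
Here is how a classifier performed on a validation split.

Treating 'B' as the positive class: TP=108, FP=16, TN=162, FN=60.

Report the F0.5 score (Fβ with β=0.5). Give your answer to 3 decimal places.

Fβ = (1+β²)·TP / ((1+β²)·TP + β²·FN + FP), with β²=1/4
= 1.25·108 / (1.25·108 + 0.25·60 + 16) = 0.813

0.813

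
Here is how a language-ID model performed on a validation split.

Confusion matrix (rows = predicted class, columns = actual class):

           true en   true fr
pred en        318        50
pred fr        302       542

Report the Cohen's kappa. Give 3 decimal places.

0.424

Observed agreement pₒ = trace/N = 860/1212 = 0.7096
Expected agreement pₑ = Σ (rowᵢ·colᵢ)/N² = (620·368 + 592·844)/1212² = 0.4955
κ = (pₒ − pₑ)/(1 − pₑ) = (0.7096 − 0.4955)/(1 − 0.4955) = 0.424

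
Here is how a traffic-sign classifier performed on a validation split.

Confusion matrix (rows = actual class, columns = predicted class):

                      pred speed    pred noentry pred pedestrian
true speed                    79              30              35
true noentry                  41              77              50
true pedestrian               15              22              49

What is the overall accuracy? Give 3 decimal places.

Accuracy = trace / total = (79+77+49=205) / 398 = 205/398 = 0.515

0.515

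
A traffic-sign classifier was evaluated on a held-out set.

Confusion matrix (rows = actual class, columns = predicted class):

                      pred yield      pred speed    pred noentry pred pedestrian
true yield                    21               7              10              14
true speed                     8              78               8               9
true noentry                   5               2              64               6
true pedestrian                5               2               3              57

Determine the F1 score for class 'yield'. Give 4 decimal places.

0.4615

One-vs-rest for 'yield': TP = diagonal; FP = other classes predicted 'yield'; FN = 'yield' predicted as other.
F1 score = 2·TP/(2·TP+FP+FN).
yield: TP=21, FP=8+5+5=18, FN=7+10+14=31 → 42/91 = 0.46154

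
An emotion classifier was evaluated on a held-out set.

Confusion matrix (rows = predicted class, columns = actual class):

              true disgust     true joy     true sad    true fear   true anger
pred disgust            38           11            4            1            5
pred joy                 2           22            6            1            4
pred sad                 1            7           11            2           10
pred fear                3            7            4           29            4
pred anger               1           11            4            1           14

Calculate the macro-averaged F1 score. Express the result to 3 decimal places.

0.540

Per-class F1 score (2·TP/(2·TP+FP+FN)):
  disgust: TP=38, FP=11+4+1+5=21, FN=2+1+3+1=7 → 76/104 = 0.7308
  joy: TP=22, FP=2+6+1+4=13, FN=11+7+7+11=36 → 44/93 = 0.4731
  sad: TP=11, FP=1+7+2+10=20, FN=4+6+4+4=18 → 22/60 = 0.3667
  fear: TP=29, FP=3+7+4+4=18, FN=1+1+2+1=5 → 58/81 = 0.7160
  anger: TP=14, FP=1+11+4+1=17, FN=5+4+10+4=23 → 28/68 = 0.4118
Macro-F1 score = mean = (0.7308 + 0.4731 + 0.3667 + 0.7160 + 0.4118) / 5 = 0.540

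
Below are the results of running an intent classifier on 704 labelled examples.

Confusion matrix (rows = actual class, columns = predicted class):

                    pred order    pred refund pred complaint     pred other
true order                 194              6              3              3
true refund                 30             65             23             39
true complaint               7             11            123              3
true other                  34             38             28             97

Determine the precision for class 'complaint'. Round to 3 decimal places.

0.695

Treat 'complaint' as positive and all other classes as negative.
precision = TP/(TP+FP).
complaint: TP=123, FP=3+23+28=54 → 123/177 = 0.6949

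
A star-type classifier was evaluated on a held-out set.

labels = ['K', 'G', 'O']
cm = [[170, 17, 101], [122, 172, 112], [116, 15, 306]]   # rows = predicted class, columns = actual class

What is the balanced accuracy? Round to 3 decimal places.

Balanced accuracy = mean of per-class recall.
  K: recall = 170/408 = 0.4167
  G: recall = 172/204 = 0.8431
  O: recall = 306/519 = 0.5896
Mean = (0.4167 + 0.8431 + 0.5896) / 3 = 0.616

0.616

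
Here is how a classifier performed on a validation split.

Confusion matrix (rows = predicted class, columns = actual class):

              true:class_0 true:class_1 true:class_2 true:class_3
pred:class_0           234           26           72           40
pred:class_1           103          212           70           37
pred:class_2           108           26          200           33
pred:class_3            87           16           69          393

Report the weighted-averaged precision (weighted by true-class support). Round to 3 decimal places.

0.608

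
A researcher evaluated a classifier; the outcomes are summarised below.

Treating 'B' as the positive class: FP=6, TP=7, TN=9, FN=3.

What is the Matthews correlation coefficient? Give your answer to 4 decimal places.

MCC = (TP·TN − FP·FN) / √((TP+FP)(TP+FN)(TN+FP)(TN+FN))
Numerator = 7·9 − 6·3 = 45
Denominator = √(13·10·15·12) = √23400 = 152.9706
MCC = 45 / 152.9706 = 0.2942

0.2942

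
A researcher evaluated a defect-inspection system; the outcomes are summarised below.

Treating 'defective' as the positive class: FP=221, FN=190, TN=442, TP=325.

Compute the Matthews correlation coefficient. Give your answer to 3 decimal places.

MCC = (TP·TN − FP·FN) / √((TP+FP)(TP+FN)(TN+FP)(TN+FN))
Numerator = 325·442 − 221·190 = 101660
Denominator = √(546·515·663·632) = √117823109040 = 343253.7094
MCC = 101660 / 343253.7094 = 0.296

0.296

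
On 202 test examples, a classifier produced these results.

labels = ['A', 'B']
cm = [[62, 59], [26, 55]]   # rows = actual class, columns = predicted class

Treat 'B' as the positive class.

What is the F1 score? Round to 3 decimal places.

0.564

Precision = TP/(TP+FP) = 55/114 = 0.4825
Recall = TP/(TP+FN) = 55/81 = 0.6790
F1 = 2·TP/(2·TP+FP+FN) = 110/195 = 0.564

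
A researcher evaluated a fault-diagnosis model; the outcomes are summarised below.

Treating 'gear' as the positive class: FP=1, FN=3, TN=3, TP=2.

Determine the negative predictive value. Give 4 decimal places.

0.5000

NPV = TN/(TN+FN) = 3/(3+3) = 0.5000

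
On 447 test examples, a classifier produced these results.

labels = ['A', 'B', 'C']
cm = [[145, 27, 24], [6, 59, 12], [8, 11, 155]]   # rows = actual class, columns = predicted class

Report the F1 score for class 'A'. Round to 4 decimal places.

0.8169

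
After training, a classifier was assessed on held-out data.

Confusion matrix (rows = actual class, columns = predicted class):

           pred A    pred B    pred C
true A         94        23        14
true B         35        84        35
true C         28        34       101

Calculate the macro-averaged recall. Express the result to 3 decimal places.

0.628

Per-class recall (TP/(TP+FN)):
  A: TP=94, FN=23+14=37 → 94/131 = 0.7176
  B: TP=84, FN=35+35=70 → 84/154 = 0.5455
  C: TP=101, FN=28+34=62 → 101/163 = 0.6196
Macro-recall = mean = (0.7176 + 0.5455 + 0.6196) / 3 = 0.628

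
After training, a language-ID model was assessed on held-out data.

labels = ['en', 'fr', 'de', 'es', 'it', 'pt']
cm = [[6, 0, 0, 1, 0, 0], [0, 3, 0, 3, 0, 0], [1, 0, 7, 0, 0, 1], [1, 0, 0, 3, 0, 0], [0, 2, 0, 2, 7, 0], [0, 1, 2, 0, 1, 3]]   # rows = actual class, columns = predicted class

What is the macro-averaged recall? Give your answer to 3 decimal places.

0.658

Per-class recall (TP/(TP+FN)):
  en: TP=6, FN=0+0+1+0+0=1 → 6/7 = 0.8571
  fr: TP=3, FN=0+0+3+0+0=3 → 3/6 = 0.5000
  de: TP=7, FN=1+0+0+0+1=2 → 7/9 = 0.7778
  es: TP=3, FN=1+0+0+0+0=1 → 3/4 = 0.7500
  it: TP=7, FN=0+2+0+2+0=4 → 7/11 = 0.6364
  pt: TP=3, FN=0+1+2+0+1=4 → 3/7 = 0.4286
Macro-recall = mean = (0.8571 + 0.5000 + 0.7778 + 0.7500 + 0.6364 + 0.4286) / 6 = 0.658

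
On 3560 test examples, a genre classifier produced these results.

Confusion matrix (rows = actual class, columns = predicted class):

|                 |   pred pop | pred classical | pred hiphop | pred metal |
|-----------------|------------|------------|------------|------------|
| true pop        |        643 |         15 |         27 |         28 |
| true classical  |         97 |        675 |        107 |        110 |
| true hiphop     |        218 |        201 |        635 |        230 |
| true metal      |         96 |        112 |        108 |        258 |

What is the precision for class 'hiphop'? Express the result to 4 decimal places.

precision = TP/(TP+FP).
hiphop: TP=635, FP=27+107+108=242 → 635/877 = 0.72406

0.7241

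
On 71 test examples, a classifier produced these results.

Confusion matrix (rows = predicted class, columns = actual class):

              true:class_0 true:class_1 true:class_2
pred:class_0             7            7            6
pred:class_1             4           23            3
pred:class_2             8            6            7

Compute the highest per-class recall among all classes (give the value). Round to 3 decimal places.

Per-class recall (TP/(TP+FN)):
  class_0: TP=7, FN=4+8=12 → 7/19 = 0.3684
  class_1: TP=23, FN=7+6=13 → 23/36 = 0.6389
  class_2: TP=7, FN=6+3=9 → 7/16 = 0.4375
Highest is class 'class_1' with recall = 0.639.

0.639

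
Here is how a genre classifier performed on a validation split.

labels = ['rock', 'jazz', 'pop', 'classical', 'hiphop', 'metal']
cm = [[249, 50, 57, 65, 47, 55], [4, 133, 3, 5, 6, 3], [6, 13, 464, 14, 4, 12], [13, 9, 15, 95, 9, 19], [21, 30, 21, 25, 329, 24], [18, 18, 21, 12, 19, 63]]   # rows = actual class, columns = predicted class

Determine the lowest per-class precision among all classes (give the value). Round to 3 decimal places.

0.358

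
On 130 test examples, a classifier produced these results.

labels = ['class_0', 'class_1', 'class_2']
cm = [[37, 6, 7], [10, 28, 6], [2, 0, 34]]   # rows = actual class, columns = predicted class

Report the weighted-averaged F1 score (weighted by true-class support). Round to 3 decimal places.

Per-class F1 score (2·TP/(2·TP+FP+FN)):
  class_0: TP=37, FP=10+2=12, FN=6+7=13 → 74/99 = 0.7475
  class_1: TP=28, FP=6+0=6, FN=10+6=16 → 56/78 = 0.7179
  class_2: TP=34, FP=7+6=13, FN=2+0=2 → 68/83 = 0.8193
Weighted-F1 score = Σ (supportᵢ/N)·F1 scoreᵢ with N=130: (50/130)·0.7475 + (44/130)·0.7179 + (36/130)·0.8193 = 0.757

0.757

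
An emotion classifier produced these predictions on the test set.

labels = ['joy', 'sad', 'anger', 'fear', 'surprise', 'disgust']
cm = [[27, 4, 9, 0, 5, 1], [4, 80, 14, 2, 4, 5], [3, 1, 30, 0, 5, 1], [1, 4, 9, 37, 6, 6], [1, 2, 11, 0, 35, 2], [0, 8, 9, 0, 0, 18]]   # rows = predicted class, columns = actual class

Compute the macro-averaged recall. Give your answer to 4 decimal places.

0.6757

Per-class recall (TP/(TP+FN)):
  joy: TP=27, FN=4+3+1+1+0=9 → 27/36 = 0.75000
  sad: TP=80, FN=4+1+4+2+8=19 → 80/99 = 0.80808
  anger: TP=30, FN=9+14+9+11+9=52 → 30/82 = 0.36585
  fear: TP=37, FN=0+2+0+0+0=2 → 37/39 = 0.94872
  surprise: TP=35, FN=5+4+5+6+0=20 → 35/55 = 0.63636
  disgust: TP=18, FN=1+5+1+6+2=15 → 18/33 = 0.54545
Macro-recall = mean = (0.75000 + 0.80808 + 0.36585 + 0.94872 + 0.63636 + 0.54545) / 6 = 0.6757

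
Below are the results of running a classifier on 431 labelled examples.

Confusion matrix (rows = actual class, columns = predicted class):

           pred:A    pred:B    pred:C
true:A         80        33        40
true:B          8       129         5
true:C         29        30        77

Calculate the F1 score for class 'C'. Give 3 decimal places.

F1 score = 2·TP/(2·TP+FP+FN).
C: TP=77, FP=40+5=45, FN=29+30=59 → 154/258 = 0.5969

0.597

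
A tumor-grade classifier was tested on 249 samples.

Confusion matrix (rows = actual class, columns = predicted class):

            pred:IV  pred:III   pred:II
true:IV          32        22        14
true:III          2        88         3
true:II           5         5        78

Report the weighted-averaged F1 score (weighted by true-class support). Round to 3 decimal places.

0.781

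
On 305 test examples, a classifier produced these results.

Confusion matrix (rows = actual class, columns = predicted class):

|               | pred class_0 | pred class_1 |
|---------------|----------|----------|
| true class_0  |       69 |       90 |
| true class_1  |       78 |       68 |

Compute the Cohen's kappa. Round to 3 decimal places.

Observed agreement pₒ = trace/N = 137/305 = 0.4492
Expected agreement pₑ = Σ (rowᵢ·colᵢ)/N² = (159·147 + 146·158)/305² = 0.4992
κ = (pₒ − pₑ)/(1 − pₑ) = (0.4492 − 0.4992)/(1 − 0.4992) = -0.100

-0.100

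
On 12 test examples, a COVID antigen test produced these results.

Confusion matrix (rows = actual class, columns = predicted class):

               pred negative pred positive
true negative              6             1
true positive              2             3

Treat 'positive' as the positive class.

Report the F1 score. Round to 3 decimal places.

0.667

Precision = TP/(TP+FP) = 3/4 = 0.7500
Recall = TP/(TP+FN) = 3/5 = 0.6000
F1 = 2·TP/(2·TP+FP+FN) = 6/9 = 0.667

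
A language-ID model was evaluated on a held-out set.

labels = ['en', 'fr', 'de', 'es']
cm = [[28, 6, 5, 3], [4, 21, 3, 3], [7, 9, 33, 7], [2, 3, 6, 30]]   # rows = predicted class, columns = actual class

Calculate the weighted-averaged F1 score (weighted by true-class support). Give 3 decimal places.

Per-class F1 score (2·TP/(2·TP+FP+FN)):
  en: TP=28, FP=6+5+3=14, FN=4+7+2=13 → 56/83 = 0.6747
  fr: TP=21, FP=4+3+3=10, FN=6+9+3=18 → 42/70 = 0.6000
  de: TP=33, FP=7+9+7=23, FN=5+3+6=14 → 66/103 = 0.6408
  es: TP=30, FP=2+3+6=11, FN=3+3+7=13 → 60/84 = 0.7143
Weighted-F1 score = Σ (supportᵢ/N)·F1 scoreᵢ with N=170: (41/170)·0.6747 + (39/170)·0.6000 + (47/170)·0.6408 + (43/170)·0.7143 = 0.658

0.658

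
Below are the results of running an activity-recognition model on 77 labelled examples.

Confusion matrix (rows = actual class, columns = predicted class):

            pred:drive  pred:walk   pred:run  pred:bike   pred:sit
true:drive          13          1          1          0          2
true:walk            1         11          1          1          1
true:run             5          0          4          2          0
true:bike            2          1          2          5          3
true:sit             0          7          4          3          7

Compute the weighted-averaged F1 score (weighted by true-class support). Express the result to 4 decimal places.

Per-class F1 score (2·TP/(2·TP+FP+FN)):
  drive: TP=13, FP=1+5+2+0=8, FN=1+1+0+2=4 → 26/38 = 0.68421
  walk: TP=11, FP=1+0+1+7=9, FN=1+1+1+1=4 → 22/35 = 0.62857
  run: TP=4, FP=1+1+2+4=8, FN=5+0+2+0=7 → 8/23 = 0.34783
  bike: TP=5, FP=0+1+2+3=6, FN=2+1+2+3=8 → 10/24 = 0.41667
  sit: TP=7, FP=2+1+0+3=6, FN=0+7+4+3=14 → 14/34 = 0.41176
Weighted-F1 score = Σ (supportᵢ/N)·F1 scoreᵢ with N=77: (17/77)·0.68421 + (15/77)·0.62857 + (11/77)·0.34783 + (13/77)·0.41667 + (21/77)·0.41176 = 0.5058

0.5058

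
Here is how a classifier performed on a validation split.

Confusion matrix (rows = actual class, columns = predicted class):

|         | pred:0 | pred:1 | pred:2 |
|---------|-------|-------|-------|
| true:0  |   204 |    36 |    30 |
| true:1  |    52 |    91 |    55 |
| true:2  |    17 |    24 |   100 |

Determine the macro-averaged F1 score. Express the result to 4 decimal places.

0.6288

Per-class F1 score (2·TP/(2·TP+FP+FN)):
  0: TP=204, FP=52+17=69, FN=36+30=66 → 408/543 = 0.75138
  1: TP=91, FP=36+24=60, FN=52+55=107 → 182/349 = 0.52149
  2: TP=100, FP=30+55=85, FN=17+24=41 → 200/326 = 0.61350
Macro-F1 score = mean = (0.75138 + 0.52149 + 0.61350) / 3 = 0.6288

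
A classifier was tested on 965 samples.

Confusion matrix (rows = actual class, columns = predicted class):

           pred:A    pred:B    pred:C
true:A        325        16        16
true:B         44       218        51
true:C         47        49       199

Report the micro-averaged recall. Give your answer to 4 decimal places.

0.7689

Micro-averaging pools counts across classes: ΣTP=742, ΣFP=223, ΣFN=223.
Micro-recall = TP/(TP+FN) on pooled counts = 0.7689 (equals overall accuracy in single-label multiclass).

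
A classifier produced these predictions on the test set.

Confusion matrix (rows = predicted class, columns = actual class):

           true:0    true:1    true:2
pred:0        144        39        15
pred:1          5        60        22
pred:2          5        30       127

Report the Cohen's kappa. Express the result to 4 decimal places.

Observed agreement pₒ = trace/N = 331/447 = 0.74049
Expected agreement pₑ = Σ (rowᵢ·colᵢ)/N² = (154·198 + 129·87 + 164·162)/447² = 0.34174
κ = (pₒ − pₑ)/(1 − pₑ) = (0.74049 − 0.34174)/(1 − 0.34174) = 0.6058

0.6058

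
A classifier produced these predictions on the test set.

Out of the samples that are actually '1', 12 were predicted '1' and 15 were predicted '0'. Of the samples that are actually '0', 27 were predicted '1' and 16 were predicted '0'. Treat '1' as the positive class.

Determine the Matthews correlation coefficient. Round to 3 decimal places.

-0.180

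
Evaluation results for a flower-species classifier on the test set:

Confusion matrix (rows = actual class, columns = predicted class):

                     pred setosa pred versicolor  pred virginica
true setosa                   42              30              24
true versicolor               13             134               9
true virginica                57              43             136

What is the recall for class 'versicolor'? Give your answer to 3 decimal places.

Treat 'versicolor' as positive and all other classes as negative.
recall = TP/(TP+FN).
versicolor: TP=134, FN=13+9=22 → 134/156 = 0.8590

0.859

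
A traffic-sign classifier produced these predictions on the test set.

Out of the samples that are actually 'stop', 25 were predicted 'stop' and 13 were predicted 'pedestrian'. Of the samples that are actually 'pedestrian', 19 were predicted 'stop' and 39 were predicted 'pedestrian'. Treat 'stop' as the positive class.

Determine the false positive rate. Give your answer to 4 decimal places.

0.3276

FPR = FP/(FP+TN) = 19/(19+39) = 0.3276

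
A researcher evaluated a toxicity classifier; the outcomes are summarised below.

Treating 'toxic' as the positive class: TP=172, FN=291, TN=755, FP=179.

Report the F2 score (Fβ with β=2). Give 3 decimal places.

0.390

Fβ = (1+β²)·TP / ((1+β²)·TP + β²·FN + FP), with β²=4
= 5·172 / (5·172 + 4·291 + 179) = 0.390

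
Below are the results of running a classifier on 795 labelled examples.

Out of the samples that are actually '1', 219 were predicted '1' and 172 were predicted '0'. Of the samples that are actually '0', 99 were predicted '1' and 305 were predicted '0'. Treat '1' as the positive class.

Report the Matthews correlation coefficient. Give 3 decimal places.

0.322

MCC = (TP·TN − FP·FN) / √((TP+FP)(TP+FN)(TN+FP)(TN+FN))
Numerator = 219·305 − 99·172 = 49767
Denominator = √(318·391·404·477) = √23960927304 = 154793.1759
MCC = 49767 / 154793.1759 = 0.322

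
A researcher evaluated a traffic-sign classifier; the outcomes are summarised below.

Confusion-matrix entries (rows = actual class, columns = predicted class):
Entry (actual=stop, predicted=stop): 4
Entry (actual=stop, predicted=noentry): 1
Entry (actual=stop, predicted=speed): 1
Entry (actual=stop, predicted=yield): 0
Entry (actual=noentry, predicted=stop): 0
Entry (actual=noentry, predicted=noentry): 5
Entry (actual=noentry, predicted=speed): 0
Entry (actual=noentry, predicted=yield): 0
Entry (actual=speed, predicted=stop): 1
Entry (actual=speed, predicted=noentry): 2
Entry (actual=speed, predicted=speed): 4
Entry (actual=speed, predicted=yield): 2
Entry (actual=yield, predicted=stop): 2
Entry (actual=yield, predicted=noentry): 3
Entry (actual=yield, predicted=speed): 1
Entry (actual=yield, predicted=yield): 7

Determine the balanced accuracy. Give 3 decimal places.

0.662

Balanced accuracy = mean of per-class recall.
  stop: recall = 4/6 = 0.6667
  noentry: recall = 5/5 = 1.0000
  speed: recall = 4/9 = 0.4444
  yield: recall = 7/13 = 0.5385
Mean = (0.6667 + 1.0000 + 0.4444 + 0.5385) / 4 = 0.662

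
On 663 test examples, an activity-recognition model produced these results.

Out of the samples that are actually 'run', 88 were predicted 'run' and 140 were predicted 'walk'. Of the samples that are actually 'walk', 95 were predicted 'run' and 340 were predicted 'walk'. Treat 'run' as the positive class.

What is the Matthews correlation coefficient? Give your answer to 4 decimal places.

0.1781

MCC = (TP·TN − FP·FN) / √((TP+FP)(TP+FN)(TN+FP)(TN+FN))
Numerator = 88·340 − 95·140 = 16620
Denominator = √(183·228·435·480) = √8711971200 = 93337.9408
MCC = 16620 / 93337.9408 = 0.1781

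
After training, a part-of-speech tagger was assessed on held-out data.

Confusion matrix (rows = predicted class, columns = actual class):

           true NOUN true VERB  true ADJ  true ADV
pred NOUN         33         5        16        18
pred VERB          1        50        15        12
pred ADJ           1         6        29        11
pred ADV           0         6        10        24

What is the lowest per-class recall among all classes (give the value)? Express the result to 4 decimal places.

0.3692

Per-class recall (TP/(TP+FN)):
  NOUN: TP=33, FN=1+1+0=2 → 33/35 = 0.94286
  VERB: TP=50, FN=5+6+6=17 → 50/67 = 0.74627
  ADJ: TP=29, FN=16+15+10=41 → 29/70 = 0.41429
  ADV: TP=24, FN=18+12+11=41 → 24/65 = 0.36923
Lowest is class 'ADV' with recall = 0.3692.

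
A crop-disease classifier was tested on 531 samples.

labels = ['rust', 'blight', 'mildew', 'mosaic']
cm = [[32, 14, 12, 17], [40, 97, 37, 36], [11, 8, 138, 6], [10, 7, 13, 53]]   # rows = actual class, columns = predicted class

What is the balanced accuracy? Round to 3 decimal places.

0.593

Balanced accuracy = mean of per-class recall.
  rust: recall = 32/75 = 0.4267
  blight: recall = 97/210 = 0.4619
  mildew: recall = 138/163 = 0.8466
  mosaic: recall = 53/83 = 0.6386
Mean = (0.4267 + 0.4619 + 0.8466 + 0.6386) / 4 = 0.593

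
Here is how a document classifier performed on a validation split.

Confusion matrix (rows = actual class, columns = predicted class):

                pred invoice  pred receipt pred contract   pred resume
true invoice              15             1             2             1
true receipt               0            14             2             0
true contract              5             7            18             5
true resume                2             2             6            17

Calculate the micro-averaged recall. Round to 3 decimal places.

0.660

Micro-averaging pools counts across classes: ΣTP=64, ΣFP=33, ΣFN=33.
Micro-recall = TP/(TP+FN) on pooled counts = 0.660 (equals overall accuracy in single-label multiclass).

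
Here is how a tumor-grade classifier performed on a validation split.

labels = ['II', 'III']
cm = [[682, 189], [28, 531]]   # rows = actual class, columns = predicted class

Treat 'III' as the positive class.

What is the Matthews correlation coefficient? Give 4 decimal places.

0.7153

MCC = (TP·TN − FP·FN) / √((TP+FP)(TP+FN)(TN+FP)(TN+FN))
Numerator = 531·682 − 189·28 = 356850
Denominator = √(720·559·871·710) = √248897656800 = 498896.4390
MCC = 356850 / 498896.4390 = 0.7153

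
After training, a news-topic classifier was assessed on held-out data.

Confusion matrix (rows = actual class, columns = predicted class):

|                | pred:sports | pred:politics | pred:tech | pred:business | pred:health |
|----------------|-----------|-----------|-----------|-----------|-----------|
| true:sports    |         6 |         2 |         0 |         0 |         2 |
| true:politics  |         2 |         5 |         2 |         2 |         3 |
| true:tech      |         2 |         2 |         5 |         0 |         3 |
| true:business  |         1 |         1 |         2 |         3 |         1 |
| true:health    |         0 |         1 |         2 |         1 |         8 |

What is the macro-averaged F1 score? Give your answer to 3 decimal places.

0.477

Per-class F1 score (2·TP/(2·TP+FP+FN)):
  sports: TP=6, FP=2+2+1+0=5, FN=2+0+0+2=4 → 12/21 = 0.5714
  politics: TP=5, FP=2+2+1+1=6, FN=2+2+2+3=9 → 10/25 = 0.4000
  tech: TP=5, FP=0+2+2+2=6, FN=2+2+0+3=7 → 10/23 = 0.4348
  business: TP=3, FP=0+2+0+1=3, FN=1+1+2+1=5 → 6/14 = 0.4286
  health: TP=8, FP=2+3+3+1=9, FN=0+1+2+1=4 → 16/29 = 0.5517
Macro-F1 score = mean = (0.5714 + 0.4000 + 0.4348 + 0.4286 + 0.5517) / 5 = 0.477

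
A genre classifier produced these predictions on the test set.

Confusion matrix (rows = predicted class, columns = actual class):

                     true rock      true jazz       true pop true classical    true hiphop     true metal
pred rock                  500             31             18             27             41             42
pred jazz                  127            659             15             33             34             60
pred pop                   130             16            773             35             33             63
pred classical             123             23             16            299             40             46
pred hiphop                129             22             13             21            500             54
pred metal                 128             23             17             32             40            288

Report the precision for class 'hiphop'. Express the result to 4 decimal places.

0.6766

Take TP from the diagonal, FP from the rest of the 'hiphop' prediction marginal, FN from the rest of the 'hiphop' actual marginal.
precision = TP/(TP+FP).
hiphop: TP=500, FP=129+22+13+21+54=239 → 500/739 = 0.67659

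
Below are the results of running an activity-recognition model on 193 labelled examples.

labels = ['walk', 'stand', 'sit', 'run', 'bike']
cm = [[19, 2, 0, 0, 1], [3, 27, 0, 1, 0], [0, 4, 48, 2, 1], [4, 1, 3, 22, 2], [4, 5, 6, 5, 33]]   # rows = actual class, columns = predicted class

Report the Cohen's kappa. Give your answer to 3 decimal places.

0.710

Observed agreement pₒ = trace/N = 149/193 = 0.7720
Expected agreement pₑ = Σ (rowᵢ·colᵢ)/N² = (22·30 + 31·39 + 55·57 + 32·30 + 53·37)/193² = 0.2128
κ = (pₒ − pₑ)/(1 − pₑ) = (0.7720 − 0.2128)/(1 − 0.2128) = 0.710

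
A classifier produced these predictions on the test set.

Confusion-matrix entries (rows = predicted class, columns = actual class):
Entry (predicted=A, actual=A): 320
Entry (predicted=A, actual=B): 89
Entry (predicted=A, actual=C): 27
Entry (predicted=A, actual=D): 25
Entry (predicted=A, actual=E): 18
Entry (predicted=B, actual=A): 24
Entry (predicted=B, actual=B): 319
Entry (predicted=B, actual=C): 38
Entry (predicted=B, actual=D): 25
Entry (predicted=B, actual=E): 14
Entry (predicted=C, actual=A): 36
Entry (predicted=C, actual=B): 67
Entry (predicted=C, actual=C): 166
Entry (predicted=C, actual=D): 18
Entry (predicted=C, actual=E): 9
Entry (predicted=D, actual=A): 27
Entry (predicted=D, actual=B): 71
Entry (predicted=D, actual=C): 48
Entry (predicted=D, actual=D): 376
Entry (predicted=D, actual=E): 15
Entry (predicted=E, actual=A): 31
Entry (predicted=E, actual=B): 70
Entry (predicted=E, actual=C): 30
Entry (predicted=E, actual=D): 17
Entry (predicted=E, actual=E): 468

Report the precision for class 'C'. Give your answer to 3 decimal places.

Take TP from the diagonal, FP from the rest of the 'C' prediction marginal, FN from the rest of the 'C' actual marginal.
precision = TP/(TP+FP).
C: TP=166, FP=36+67+18+9=130 → 166/296 = 0.5608

0.561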